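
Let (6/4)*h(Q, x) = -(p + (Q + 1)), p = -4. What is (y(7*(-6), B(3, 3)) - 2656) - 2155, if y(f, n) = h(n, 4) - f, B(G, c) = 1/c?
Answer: -42905/9 ≈ -4767.2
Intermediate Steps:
h(Q, x) = 2 - 2*Q/3 (h(Q, x) = 2*(-(-4 + (Q + 1)))/3 = 2*(-(-4 + (1 + Q)))/3 = 2*(-(-3 + Q))/3 = 2*(3 - Q)/3 = 2 - 2*Q/3)
y(f, n) = 2 - f - 2*n/3 (y(f, n) = (2 - 2*n/3) - f = 2 - f - 2*n/3)
(y(7*(-6), B(3, 3)) - 2656) - 2155 = ((2 - 7*(-6) - 2/3/3) - 2656) - 2155 = ((2 - 1*(-42) - 2/3*1/3) - 2656) - 2155 = ((2 + 42 - 2/9) - 2656) - 2155 = (394/9 - 2656) - 2155 = -23510/9 - 2155 = -42905/9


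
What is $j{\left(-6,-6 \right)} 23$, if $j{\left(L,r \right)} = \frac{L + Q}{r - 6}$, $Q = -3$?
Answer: $\frac{69}{4} \approx 17.25$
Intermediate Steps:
$j{\left(L,r \right)} = \frac{-3 + L}{-6 + r}$ ($j{\left(L,r \right)} = \frac{L - 3}{r - 6} = \frac{-3 + L}{-6 + r}$)
$j{\left(-6,-6 \right)} 23 = \frac{-3 - 6}{-6 - 6} \cdot 23 = \frac{1}{-12} \left(-9\right) 23 = \left(- \frac{1}{12}\right) \left(-9\right) 23 = \frac{3}{4} \cdot 23 = \frac{69}{4}$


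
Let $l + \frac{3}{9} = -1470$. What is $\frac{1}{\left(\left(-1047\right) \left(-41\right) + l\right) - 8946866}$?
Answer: $- \frac{3}{26716228} \approx -1.1229 \cdot 10^{-7}$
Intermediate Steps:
$l = - \frac{4411}{3}$ ($l = - \frac{1}{3} - 1470 = - \frac{4411}{3} \approx -1470.3$)
$\frac{1}{\left(\left(-1047\right) \left(-41\right) + l\right) - 8946866} = \frac{1}{\left(\left(-1047\right) \left(-41\right) - \frac{4411}{3}\right) - 8946866} = \frac{1}{\left(42927 - \frac{4411}{3}\right) - 8946866} = \frac{1}{\frac{124370}{3} - 8946866} = \frac{1}{- \frac{26716228}{3}} = - \frac{3}{26716228}$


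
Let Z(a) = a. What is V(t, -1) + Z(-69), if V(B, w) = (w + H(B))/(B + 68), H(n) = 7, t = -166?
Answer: -3384/49 ≈ -69.061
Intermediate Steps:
V(B, w) = (7 + w)/(68 + B) (V(B, w) = (w + 7)/(B + 68) = (7 + w)/(68 + B))
V(t, -1) + Z(-69) = (7 - 1)/(68 - 166) - 69 = 6/(-98) - 69 = -1/98*6 - 69 = -3/49 - 69 = -3384/49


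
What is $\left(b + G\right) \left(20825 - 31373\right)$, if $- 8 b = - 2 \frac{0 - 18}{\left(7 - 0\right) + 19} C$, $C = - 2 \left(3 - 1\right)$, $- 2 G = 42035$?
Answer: $\frac{2881908738}{13} \approx 2.2169 \cdot 10^{8}$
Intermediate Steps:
$G = - \frac{42035}{2}$ ($G = \left(- \frac{1}{2}\right) 42035 = - \frac{42035}{2} \approx -21018.0$)
$C = -4$ ($C = \left(-2\right) 2 = -4$)
$b = \frac{9}{13}$ ($b = - \frac{- 2 \frac{0 - 18}{\left(7 - 0\right) + 19} \left(-4\right)}{8} = - \frac{- 2 \left(- \frac{18}{\left(7 + 0\right) + 19}\right) \left(-4\right)}{8} = - \frac{- 2 \left(- \frac{18}{7 + 19}\right) \left(-4\right)}{8} = - \frac{- 2 \left(- \frac{18}{26}\right) \left(-4\right)}{8} = - \frac{- 2 \left(\left(-18\right) \frac{1}{26}\right) \left(-4\right)}{8} = - \frac{\left(-2\right) \left(- \frac{9}{13}\right) \left(-4\right)}{8} = - \frac{\frac{18}{13} \left(-4\right)}{8} = \left(- \frac{1}{8}\right) \left(- \frac{72}{13}\right) = \frac{9}{13} \approx 0.69231$)
$\left(b + G\right) \left(20825 - 31373\right) = \left(\frac{9}{13} - \frac{42035}{2}\right) \left(20825 - 31373\right) = \left(- \frac{546437}{26}\right) \left(-10548\right) = \frac{2881908738}{13}$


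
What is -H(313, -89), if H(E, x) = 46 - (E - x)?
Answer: 356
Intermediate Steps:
H(E, x) = 46 + x - E (H(E, x) = 46 + (x - E) = 46 + x - E)
-H(313, -89) = -(46 - 89 - 1*313) = -(46 - 89 - 313) = -1*(-356) = 356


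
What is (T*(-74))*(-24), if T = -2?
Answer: -3552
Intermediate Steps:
(T*(-74))*(-24) = -2*(-74)*(-24) = 148*(-24) = -3552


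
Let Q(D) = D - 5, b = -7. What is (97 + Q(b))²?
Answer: 7225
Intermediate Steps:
Q(D) = -5 + D
(97 + Q(b))² = (97 + (-5 - 7))² = (97 - 12)² = 85² = 7225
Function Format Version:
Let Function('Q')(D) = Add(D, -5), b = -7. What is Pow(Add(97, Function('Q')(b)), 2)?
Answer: 7225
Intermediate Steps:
Function('Q')(D) = Add(-5, D)
Pow(Add(97, Function('Q')(b)), 2) = Pow(Add(97, Add(-5, -7)), 2) = Pow(Add(97, -12), 2) = Pow(85, 2) = 7225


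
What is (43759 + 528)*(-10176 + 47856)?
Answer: 1668734160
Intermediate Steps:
(43759 + 528)*(-10176 + 47856) = 44287*37680 = 1668734160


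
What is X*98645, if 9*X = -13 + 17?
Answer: 394580/9 ≈ 43842.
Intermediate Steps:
X = 4/9 (X = (-13 + 17)/9 = (1/9)*4 = 4/9 ≈ 0.44444)
X*98645 = (4/9)*98645 = 394580/9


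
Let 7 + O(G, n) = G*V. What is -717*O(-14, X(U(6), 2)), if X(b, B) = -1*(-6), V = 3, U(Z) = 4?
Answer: 35133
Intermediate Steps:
X(b, B) = 6
O(G, n) = -7 + 3*G (O(G, n) = -7 + G*3 = -7 + 3*G)
-717*O(-14, X(U(6), 2)) = -717*(-7 + 3*(-14)) = -717*(-7 - 42) = -717*(-49) = 35133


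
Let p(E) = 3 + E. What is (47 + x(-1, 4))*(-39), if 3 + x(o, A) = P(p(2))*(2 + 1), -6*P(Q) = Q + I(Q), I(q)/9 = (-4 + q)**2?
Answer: -1443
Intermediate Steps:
I(q) = 9*(-4 + q)**2
P(Q) = -3*(-4 + Q)**2/2 - Q/6 (P(Q) = -(Q + 9*(-4 + Q)**2)/6 = -3*(-4 + Q)**2/2 - Q/6)
x(o, A) = -10 (x(o, A) = -3 + (-3*(-4 + (3 + 2))**2/2 - (3 + 2)/6)*(2 + 1) = -3 + (-3*(-4 + 5)**2/2 - 1/6*5)*3 = -3 + (-3/2*1**2 - 5/6)*3 = -3 + (-3/2*1 - 5/6)*3 = -3 + (-3/2 - 5/6)*3 = -3 - 7/3*3 = -3 - 7 = -10)
(47 + x(-1, 4))*(-39) = (47 - 10)*(-39) = 37*(-39) = -1443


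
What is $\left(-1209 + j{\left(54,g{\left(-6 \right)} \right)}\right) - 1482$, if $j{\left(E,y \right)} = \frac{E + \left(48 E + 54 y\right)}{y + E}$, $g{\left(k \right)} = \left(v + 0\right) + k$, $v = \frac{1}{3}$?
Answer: $- \frac{76635}{29} \approx -2642.6$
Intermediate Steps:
$v = \frac{1}{3} \approx 0.33333$
$g{\left(k \right)} = \frac{1}{3} + k$ ($g{\left(k \right)} = \left(\frac{1}{3} + 0\right) + k = \frac{1}{3} + k$)
$j{\left(E,y \right)} = \frac{49 E + 54 y}{E + y}$
$\left(-1209 + j{\left(54,g{\left(-6 \right)} \right)}\right) - 1482 = \left(-1209 + \frac{49 \cdot 54 + 54 \left(\frac{1}{3} - 6\right)}{54 + \left(\frac{1}{3} - 6\right)}\right) - 1482 = \left(-1209 + \frac{2646 + 54 \left(- \frac{17}{3}\right)}{54 - \frac{17}{3}}\right) - 1482 = \left(-1209 + \frac{2646 - 306}{\frac{145}{3}}\right) - 1482 = \left(-1209 + \frac{3}{145} \cdot 2340\right) - 1482 = \left(-1209 + \frac{1404}{29}\right) - 1482 = - \frac{33657}{29} - 1482 = - \frac{76635}{29}$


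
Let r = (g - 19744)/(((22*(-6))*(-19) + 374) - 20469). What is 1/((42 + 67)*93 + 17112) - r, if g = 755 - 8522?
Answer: -749629652/479228163 ≈ -1.5642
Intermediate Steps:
g = -7767
r = 27511/17587 (r = (-7767 - 19744)/(((22*(-6))*(-19) + 374) - 20469) = -27511/((-132*(-19) + 374) - 20469) = -27511/((2508 + 374) - 20469) = -27511/(2882 - 20469) = -27511/(-17587) = -27511*(-1/17587) = 27511/17587 ≈ 1.5643)
1/((42 + 67)*93 + 17112) - r = 1/((42 + 67)*93 + 17112) - 1*27511/17587 = 1/(109*93 + 17112) - 27511/17587 = 1/(10137 + 17112) - 27511/17587 = 1/27249 - 27511/17587 = -749629652/479228163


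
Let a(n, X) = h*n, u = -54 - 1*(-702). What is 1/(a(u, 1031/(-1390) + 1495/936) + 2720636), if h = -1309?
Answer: 1/1872404 ≈ 5.3407e-7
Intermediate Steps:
u = 648 (u = -54 + 702 = 648)
a(n, X) = -1309*n
1/(a(u, 1031/(-1390) + 1495/936) + 2720636) = 1/(-1309*648 + 2720636) = 1/(-848232 + 2720636) = 1/1872404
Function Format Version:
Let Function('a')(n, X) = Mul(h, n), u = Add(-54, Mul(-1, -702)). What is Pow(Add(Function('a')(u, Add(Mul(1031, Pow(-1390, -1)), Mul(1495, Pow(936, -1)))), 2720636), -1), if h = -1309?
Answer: Rational(1, 1872404) ≈ 5.3407e-7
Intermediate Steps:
u = 648 (u = Add(-54, 702) = 648)
Function('a')(n, X) = Mul(-1309, n)
Pow(Add(Function('a')(u, Add(Mul(1031, Pow(-1390, -1)), Mul(1495, Pow(936, -1)))), 2720636), -1) = Pow(Add(Mul(-1309, 648), 2720636), -1) = Pow(Add(-848232, 2720636), -1) = Pow(1872404, -1) = Rational(1, 1872404)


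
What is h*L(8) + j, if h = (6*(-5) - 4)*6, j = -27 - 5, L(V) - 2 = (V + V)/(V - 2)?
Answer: -984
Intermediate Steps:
L(V) = 2 + 2*V/(-2 + V) (L(V) = 2 + (V + V)/(V - 2) = 2 + (2*V)/(-2 + V) = 2 + 2*V/(-2 + V))
j = -32
h = -204 (h = (-30 - 4)*6 = -34*6 = -204)
h*L(8) + j = -816*(-1 + 8)/(-2 + 8) - 32 = -816*7/6 - 32 = -204*14/3 - 32 = -952 - 32 = -984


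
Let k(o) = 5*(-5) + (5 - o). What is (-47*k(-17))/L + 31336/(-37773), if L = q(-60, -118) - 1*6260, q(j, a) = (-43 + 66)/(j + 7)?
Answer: -395542831/464192397 ≈ -0.85211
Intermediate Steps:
q(j, a) = 23/(7 + j)
k(o) = -20 - o (k(o) = -25 + (5 - o) = -20 - o)
L = -331803/53 (L = 23/(7 - 60) - 1*6260 = 23/(-53) - 6260 = 23*(-1/53) - 6260 = -23/53 - 6260 = -331803/53 ≈ -6260.4)
(-47*k(-17))/L + 31336/(-37773) = (-47*(-20 - 1*(-17)))/(-331803/53) + 31336/(-37773) = -47*(-20 + 17)*(-53/331803) + 31336*(-1/37773) = -47*(-3)*(-53/331803) - 31336/37773 = 141*(-53/331803) - 31336/37773 = -2491/110601 - 31336/37773 = -395542831/464192397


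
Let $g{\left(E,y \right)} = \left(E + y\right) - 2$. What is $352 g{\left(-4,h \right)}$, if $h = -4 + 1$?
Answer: $-3168$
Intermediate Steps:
$h = -3$
$g{\left(E,y \right)} = -2 + E + y$
$352 g{\left(-4,h \right)} = 352 \left(-2 - 4 - 3\right) = 352 \left(-9\right) = -3168$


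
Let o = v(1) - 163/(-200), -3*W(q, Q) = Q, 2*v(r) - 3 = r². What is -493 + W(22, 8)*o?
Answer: -37538/75 ≈ -500.51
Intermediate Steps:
v(r) = 3/2 + r²/2
W(q, Q) = -Q/3
o = 563/200 (o = (3/2 + (½)*1²) - 163/(-200) = (3/2 + (½)*1) - 163*(-1/200) = (3/2 + ½) + 163/200 = 2 + 163/200 = 563/200 ≈ 2.8150)
-493 + W(22, 8)*o = -493 - ⅓*8*(563/200) = -493 - 8/3*563/200 = -493 - 563/75 = -37538/75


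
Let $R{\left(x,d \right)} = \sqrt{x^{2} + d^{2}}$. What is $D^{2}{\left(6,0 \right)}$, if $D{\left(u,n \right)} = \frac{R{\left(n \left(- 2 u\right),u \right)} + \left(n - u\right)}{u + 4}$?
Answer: $0$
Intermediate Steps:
$R{\left(x,d \right)} = \sqrt{d^{2} + x^{2}}$
$D{\left(u,n \right)} = \frac{n + \sqrt{u^{2} + 4 n^{2} u^{2}} - u}{4 + u}$ ($D{\left(u,n \right)} = \frac{\sqrt{u^{2} + \left(n \left(- 2 u\right)\right)^{2}} + \left(n - u\right)}{u + 4} = \frac{\sqrt{u^{2} + \left(- 2 n u\right)^{2}} + \left(n - u\right)}{4 + u} = \frac{\sqrt{u^{2} + 4 n^{2} u^{2}} + \left(n - u\right)}{4 + u} = \frac{n + \sqrt{u^{2} + 4 n^{2} u^{2}} - u}{4 + u}$)
$D^{2}{\left(6,0 \right)} = \left(\frac{0 + \sqrt{6^{2} \left(1 + 4 \cdot 0^{2}\right)} - 6}{4 + 6}\right)^{2} = \left(\frac{0 + \sqrt{36 \left(1 + 4 \cdot 0\right)} - 6}{10}\right)^{2} = \left(\frac{0 + \sqrt{36 \left(1 + 0\right)} - 6}{10}\right)^{2} = \left(\frac{0 + \sqrt{36 \cdot 1} - 6}{10}\right)^{2} = \left(\frac{0 + \sqrt{36} - 6}{10}\right)^{2} = \left(\frac{0 + 6 - 6}{10}\right)^{2} = \left(\frac{1}{10} \cdot 0\right)^{2} = 0^{2} = 0$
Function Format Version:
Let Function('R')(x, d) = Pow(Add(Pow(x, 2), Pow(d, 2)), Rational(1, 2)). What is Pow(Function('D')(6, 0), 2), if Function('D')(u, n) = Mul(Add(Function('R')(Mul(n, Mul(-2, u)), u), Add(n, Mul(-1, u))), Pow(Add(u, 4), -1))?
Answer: 0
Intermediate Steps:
Function('R')(x, d) = Pow(Add(Pow(d, 2), Pow(x, 2)), Rational(1, 2))
Function('D')(u, n) = Mul(Pow(Add(4, u), -1), Add(n, Pow(Add(Pow(u, 2), Mul(4, Pow(n, 2), Pow(u, 2))), Rational(1, 2)), Mul(-1, u))) (Function('D')(u, n) = Mul(Add(Pow(Add(Pow(u, 2), Pow(Mul(n, Mul(-2, u)), 2)), Rational(1, 2)), Add(n, Mul(-1, u))), Pow(Add(u, 4), -1)) = Mul(Add(Pow(Add(Pow(u, 2), Pow(Mul(-2, n, u), 2)), Rational(1, 2)), Add(n, Mul(-1, u))), Pow(Add(4, u), -1)) = Mul(Add(Pow(Add(Pow(u, 2), Mul(4, Pow(n, 2), Pow(u, 2))), Rational(1, 2)), Add(n, Mul(-1, u))), Pow(Add(4, u), -1)) = Mul(Add(n, Pow(Add(Pow(u, 2), Mul(4, Pow(n, 2), Pow(u, 2))), Rational(1, 2)), Mul(-1, u)), Pow(Add(4, u), -1)) = Mul(Pow(Add(4, u), -1), Add(n, Pow(Add(Pow(u, 2), Mul(4, Pow(n, 2), Pow(u, 2))), Rational(1, 2)), Mul(-1, u))))
Pow(Function('D')(6, 0), 2) = Pow(Mul(Pow(Add(4, 6), -1), Add(0, Pow(Mul(Pow(6, 2), Add(1, Mul(4, Pow(0, 2)))), Rational(1, 2)), Mul(-1, 6))), 2) = Pow(Mul(Pow(10, -1), Add(0, Pow(Mul(36, Add(1, Mul(4, 0))), Rational(1, 2)), -6)), 2) = Pow(Mul(Rational(1, 10), Add(0, Pow(Mul(36, Add(1, 0)), Rational(1, 2)), -6)), 2) = Pow(Mul(Rational(1, 10), Add(0, Pow(Mul(36, 1), Rational(1, 2)), -6)), 2) = Pow(Mul(Rational(1, 10), Add(0, Pow(36, Rational(1, 2)), -6)), 2) = Pow(Mul(Rational(1, 10), Add(0, 6, -6)), 2) = Pow(Mul(Rational(1, 10), 0), 2) = Pow(0, 2) = 0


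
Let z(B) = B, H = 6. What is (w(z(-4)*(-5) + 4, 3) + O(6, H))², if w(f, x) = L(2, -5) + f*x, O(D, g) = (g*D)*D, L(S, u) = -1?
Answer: 82369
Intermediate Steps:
O(D, g) = g*D² (O(D, g) = (D*g)*D = g*D²)
w(f, x) = -1 + f*x
(w(z(-4)*(-5) + 4, 3) + O(6, H))² = ((-1 + (-4*(-5) + 4)*3) + 6*6²)² = ((-1 + (20 + 4)*3) + 6*36)² = ((-1 + 24*3) + 216)² = ((-1 + 72) + 216)² = (71 + 216)² = 287² = 82369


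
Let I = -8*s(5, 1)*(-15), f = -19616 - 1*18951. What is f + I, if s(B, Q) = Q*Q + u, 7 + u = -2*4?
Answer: -40247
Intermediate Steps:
u = -15 (u = -7 - 2*4 = -7 - 8 = -15)
s(B, Q) = -15 + Q² (s(B, Q) = Q*Q - 15 = Q² - 15 = -15 + Q²)
f = -38567 (f = -19616 - 18951 = -38567)
I = -1680 (I = -8*(-15 + 1²)*(-15) = -8*(-15 + 1)*(-15) = -8*(-14)*(-15) = 112*(-15) = -1680)
f + I = -38567 - 1680 = -40247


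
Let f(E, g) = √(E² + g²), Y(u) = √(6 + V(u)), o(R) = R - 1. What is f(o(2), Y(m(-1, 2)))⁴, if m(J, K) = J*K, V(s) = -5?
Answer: 4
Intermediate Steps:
o(R) = -1 + R
Y(u) = 1 (Y(u) = √(6 - 5) = √1 = 1)
f(o(2), Y(m(-1, 2)))⁴ = (√((-1 + 2)² + 1²))⁴ = (√(1² + 1))⁴ = (√(1 + 1))⁴ = (√2)⁴ = 4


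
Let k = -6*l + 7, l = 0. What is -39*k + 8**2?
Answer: -209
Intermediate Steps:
k = 7 (k = -6*0 + 7 = 0 + 7 = 7)
-39*k + 8**2 = -39*7 + 8**2 = -273 + 64 = -209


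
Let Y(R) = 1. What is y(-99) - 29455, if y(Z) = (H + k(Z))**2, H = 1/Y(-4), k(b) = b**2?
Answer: 96049749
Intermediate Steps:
H = 1 (H = 1/1 = 1*1 = 1)
y(Z) = (1 + Z**2)**2
y(-99) - 29455 = (1 + (-99)**2)**2 - 29455 = (1 + 9801)**2 - 29455 = 9802**2 - 29455 = 96079204 - 29455 = 96049749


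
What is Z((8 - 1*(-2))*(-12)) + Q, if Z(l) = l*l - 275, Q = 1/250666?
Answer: 3540657251/250666 ≈ 14125.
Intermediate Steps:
Q = 1/250666 ≈ 3.9894e-6
Z(l) = -275 + l**2 (Z(l) = l**2 - 275 = -275 + l**2)
Z((8 - 1*(-2))*(-12)) + Q = (-275 + ((8 - 1*(-2))*(-12))**2) + 1/250666 = (-275 + ((8 + 2)*(-12))**2) + 1/250666 = (-275 + (10*(-12))**2) + 1/250666 = (-275 + (-120)**2) + 1/250666 = (-275 + 14400) + 1/250666 = 14125 + 1/250666 = 3540657251/250666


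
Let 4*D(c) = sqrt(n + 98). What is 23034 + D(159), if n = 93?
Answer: 23034 + sqrt(191)/4 ≈ 23037.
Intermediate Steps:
D(c) = sqrt(191)/4 (D(c) = sqrt(93 + 98)/4 = sqrt(191)/4)
23034 + D(159) = 23034 + sqrt(191)/4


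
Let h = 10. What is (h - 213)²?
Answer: 41209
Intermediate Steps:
(h - 213)² = (10 - 213)² = (-203)² = 41209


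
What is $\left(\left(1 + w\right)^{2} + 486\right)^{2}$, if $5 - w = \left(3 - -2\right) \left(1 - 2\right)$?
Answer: $368449$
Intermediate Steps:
$w = 10$ ($w = 5 - \left(3 - -2\right) \left(1 - 2\right) = 5 - \left(3 + 2\right) \left(-1\right) = 5 - 5 \left(-1\right) = 5 - -5 = 5 + 5 = 10$)
$\left(\left(1 + w\right)^{2} + 486\right)^{2} = \left(\left(1 + 10\right)^{2} + 486\right)^{2} = \left(11^{2} + 486\right)^{2} = \left(121 + 486\right)^{2} = 607^{2} = 368449$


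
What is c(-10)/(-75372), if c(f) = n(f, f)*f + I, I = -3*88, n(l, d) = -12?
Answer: 12/6281 ≈ 0.0019105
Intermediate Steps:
I = -264
c(f) = -264 - 12*f (c(f) = -12*f - 264 = -264 - 12*f)
c(-10)/(-75372) = (-264 - 12*(-10))/(-75372) = (-264 + 120)*(-1/75372) = -144*(-1/75372) = 12/6281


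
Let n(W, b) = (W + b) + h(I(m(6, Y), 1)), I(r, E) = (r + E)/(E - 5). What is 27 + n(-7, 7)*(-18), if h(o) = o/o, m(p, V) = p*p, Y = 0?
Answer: 9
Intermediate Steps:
m(p, V) = p²
I(r, E) = (E + r)/(-5 + E)
h(o) = 1
n(W, b) = 1 + W + b (n(W, b) = (W + b) + 1 = 1 + W + b)
27 + n(-7, 7)*(-18) = 27 + (1 - 7 + 7)*(-18) = 27 + 1*(-18) = 27 - 18 = 9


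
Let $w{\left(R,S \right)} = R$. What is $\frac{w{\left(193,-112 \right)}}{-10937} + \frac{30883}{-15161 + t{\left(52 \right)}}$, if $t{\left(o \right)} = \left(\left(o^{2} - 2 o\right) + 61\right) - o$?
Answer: $- \frac{340189907}{137281224} \approx -2.4781$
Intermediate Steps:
$t{\left(o \right)} = 61 + o^{2} - 3 o$ ($t{\left(o \right)} = \left(61 + o^{2} - 2 o\right) - o = 61 + o^{2} - 3 o$)
$\frac{w{\left(193,-112 \right)}}{-10937} + \frac{30883}{-15161 + t{\left(52 \right)}} = \frac{193}{-10937} + \frac{30883}{-15161 + \left(61 + 52^{2} - 156\right)} = 193 \left(- \frac{1}{10937}\right) + \frac{30883}{-15161 + \left(61 + 2704 - 156\right)} = - \frac{193}{10937} + \frac{30883}{-15161 + 2609} = - \frac{193}{10937} + \frac{30883}{-12552} = - \frac{193}{10937} + 30883 \left(- \frac{1}{12552}\right) = - \frac{193}{10937} - \frac{30883}{12552} = - \frac{340189907}{137281224}$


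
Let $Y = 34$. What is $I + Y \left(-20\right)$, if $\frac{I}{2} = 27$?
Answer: $-626$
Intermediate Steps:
$I = 54$ ($I = 2 \cdot 27 = 54$)
$I + Y \left(-20\right) = 54 + 34 \left(-20\right) = 54 - 680 = -626$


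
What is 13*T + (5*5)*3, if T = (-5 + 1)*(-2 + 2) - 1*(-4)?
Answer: 127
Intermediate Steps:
T = 4 (T = -4*0 + 4 = 0 + 4 = 4)
13*T + (5*5)*3 = 13*4 + (5*5)*3 = 52 + 25*3 = 52 + 75 = 127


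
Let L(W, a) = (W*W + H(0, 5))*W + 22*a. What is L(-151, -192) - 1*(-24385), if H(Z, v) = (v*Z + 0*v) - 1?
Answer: -3422639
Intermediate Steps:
H(Z, v) = -1 + Z*v (H(Z, v) = (Z*v + 0) - 1 = Z*v - 1 = -1 + Z*v)
L(W, a) = 22*a + W*(-1 + W²) (L(W, a) = (W*W + (-1 + 0*5))*W + 22*a = (W² + (-1 + 0))*W + 22*a = (W² - 1)*W + 22*a = (-1 + W²)*W + 22*a = W*(-1 + W²) + 22*a = 22*a + W*(-1 + W²))
L(-151, -192) - 1*(-24385) = ((-151)³ - 1*(-151) + 22*(-192)) - 1*(-24385) = (-3442951 + 151 - 4224) + 24385 = -3447024 + 24385 = -3422639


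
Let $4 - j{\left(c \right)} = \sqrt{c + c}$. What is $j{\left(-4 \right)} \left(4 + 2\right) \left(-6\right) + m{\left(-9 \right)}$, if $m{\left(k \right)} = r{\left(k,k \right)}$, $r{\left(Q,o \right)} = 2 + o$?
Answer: $-151 + 72 i \sqrt{2} \approx -151.0 + 101.82 i$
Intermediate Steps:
$m{\left(k \right)} = 2 + k$
$j{\left(c \right)} = 4 - \sqrt{2} \sqrt{c}$ ($j{\left(c \right)} = 4 - \sqrt{c + c} = 4 - \sqrt{2 c} = 4 - \sqrt{2} \sqrt{c}$)
$j{\left(-4 \right)} \left(4 + 2\right) \left(-6\right) + m{\left(-9 \right)} = \left(4 - \sqrt{2} \sqrt{-4}\right) \left(4 + 2\right) \left(-6\right) + \left(2 - 9\right) = \left(4 - \sqrt{2} \cdot 2 i\right) 6 \left(-6\right) - 7 = \left(4 - 2 i \sqrt{2}\right) \left(-36\right) - 7 = \left(-144 + 72 i \sqrt{2}\right) - 7 = -151 + 72 i \sqrt{2}$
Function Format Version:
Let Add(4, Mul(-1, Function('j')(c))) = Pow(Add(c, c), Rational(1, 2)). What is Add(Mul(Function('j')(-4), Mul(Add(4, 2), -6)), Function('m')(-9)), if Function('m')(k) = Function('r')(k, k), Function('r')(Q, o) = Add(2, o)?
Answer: Add(-151, Mul(72, I, Pow(2, Rational(1, 2)))) ≈ Add(-151.00, Mul(101.82, I))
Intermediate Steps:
Function('m')(k) = Add(2, k)
Function('j')(c) = Add(4, Mul(-1, Pow(2, Rational(1, 2)), Pow(c, Rational(1, 2)))) (Function('j')(c) = Add(4, Mul(-1, Pow(Add(c, c), Rational(1, 2)))) = Add(4, Mul(-1, Pow(Mul(2, c), Rational(1, 2)))) = Add(4, Mul(-1, Mul(Pow(2, Rational(1, 2)), Pow(c, Rational(1, 2))))) = Add(4, Mul(-1, Pow(2, Rational(1, 2)), Pow(c, Rational(1, 2)))))
Add(Mul(Function('j')(-4), Mul(Add(4, 2), -6)), Function('m')(-9)) = Add(Mul(Add(4, Mul(-1, Pow(2, Rational(1, 2)), Pow(-4, Rational(1, 2)))), Mul(Add(4, 2), -6)), Add(2, -9)) = Add(Mul(Add(4, Mul(-1, Pow(2, Rational(1, 2)), Mul(2, I))), Mul(6, -6)), -7) = Add(Mul(Add(4, Mul(-2, I, Pow(2, Rational(1, 2)))), -36), -7) = Add(Add(-144, Mul(72, I, Pow(2, Rational(1, 2)))), -7) = Add(-151, Mul(72, I, Pow(2, Rational(1, 2))))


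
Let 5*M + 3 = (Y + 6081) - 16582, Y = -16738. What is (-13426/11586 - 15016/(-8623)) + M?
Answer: -1360675180993/249765195 ≈ -5447.8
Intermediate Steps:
M = -27242/5 (M = -⅗ + ((-16738 + 6081) - 16582)/5 = -⅗ + (-10657 - 16582)/5 = -⅗ + (⅕)*(-27239) = -⅗ - 27239/5 = -27242/5 ≈ -5448.4)
(-13426/11586 - 15016/(-8623)) + M = (-13426/11586 - 15016/(-8623)) - 27242/5 = (-13426*1/11586 - 15016*(-1/8623)) - 27242/5 = (-6713/5793 + 15016/8623) - 27242/5 = 29101489/49953039 - 27242/5 = -1360675180993/249765195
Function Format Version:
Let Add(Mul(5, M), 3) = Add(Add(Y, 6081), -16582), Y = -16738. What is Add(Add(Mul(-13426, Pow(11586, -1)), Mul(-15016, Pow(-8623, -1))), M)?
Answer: Rational(-1360675180993, 249765195) ≈ -5447.8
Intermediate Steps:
M = Rational(-27242, 5) (M = Add(Rational(-3, 5), Mul(Rational(1, 5), Add(Add(-16738, 6081), -16582))) = Add(Rational(-3, 5), Mul(Rational(1, 5), Add(-10657, -16582))) = Add(Rational(-3, 5), Mul(Rational(1, 5), -27239)) = Add(Rational(-3, 5), Rational(-27239, 5)) = Rational(-27242, 5) ≈ -5448.4)
Add(Add(Mul(-13426, Pow(11586, -1)), Mul(-15016, Pow(-8623, -1))), M) = Add(Add(Mul(-13426, Pow(11586, -1)), Mul(-15016, Pow(-8623, -1))), Rational(-27242, 5)) = Add(Add(Mul(-13426, Rational(1, 11586)), Mul(-15016, Rational(-1, 8623))), Rational(-27242, 5)) = Add(Add(Rational(-6713, 5793), Rational(15016, 8623)), Rational(-27242, 5)) = Add(Rational(29101489, 49953039), Rational(-27242, 5)) = Rational(-1360675180993, 249765195)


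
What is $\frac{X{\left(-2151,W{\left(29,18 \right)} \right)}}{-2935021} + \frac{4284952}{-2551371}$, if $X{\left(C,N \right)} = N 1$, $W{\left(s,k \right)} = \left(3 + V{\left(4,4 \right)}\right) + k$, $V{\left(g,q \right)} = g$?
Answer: $- \frac{12576487888267}{7488327463791} \approx -1.6795$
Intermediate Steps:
$W{\left(s,k \right)} = 7 + k$ ($W{\left(s,k \right)} = \left(3 + 4\right) + k = 7 + k$)
$X{\left(C,N \right)} = N$
$\frac{X{\left(-2151,W{\left(29,18 \right)} \right)}}{-2935021} + \frac{4284952}{-2551371} = \frac{7 + 18}{-2935021} + \frac{4284952}{-2551371} = 25 \left(- \frac{1}{2935021}\right) + 4284952 \left(- \frac{1}{2551371}\right) = - \frac{25}{2935021} - \frac{4284952}{2551371} = - \frac{12576487888267}{7488327463791}$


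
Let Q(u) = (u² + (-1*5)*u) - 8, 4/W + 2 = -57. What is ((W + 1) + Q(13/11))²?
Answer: 6834494241/50965321 ≈ 134.10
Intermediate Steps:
W = -4/59 (W = 4/(-2 - 57) = 4/(-59) = 4*(-1/59) = -4/59 ≈ -0.067797)
Q(u) = -8 + u² - 5*u (Q(u) = (u² - 5*u) - 8 = -8 + u² - 5*u)
((W + 1) + Q(13/11))² = ((-4/59 + 1) + (-8 + (13/11)² - 65/11))² = (55/59 + (-8 + (13*(1/11))² - 65/11))² = (55/59 + (-8 + (13/11)² - 5*13/11))² = (55/59 + (-8 + 169/121 - 65/11))² = (55/59 - 1514/121)² = (-82671/7139)² = 6834494241/50965321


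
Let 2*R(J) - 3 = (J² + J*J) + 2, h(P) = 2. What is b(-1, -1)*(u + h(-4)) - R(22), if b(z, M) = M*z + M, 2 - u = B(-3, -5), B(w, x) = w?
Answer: -973/2 ≈ -486.50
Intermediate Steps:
R(J) = 5/2 + J² (R(J) = 3/2 + ((J² + J*J) + 2)/2 = 3/2 + ((J² + J²) + 2)/2 = 3/2 + (2*J² + 2)/2 = 3/2 + (2 + 2*J²)/2 = 3/2 + (1 + J²) = 5/2 + J²)
u = 5 (u = 2 - 1*(-3) = 2 + 3 = 5)
b(z, M) = M + M*z
b(-1, -1)*(u + h(-4)) - R(22) = (-(1 - 1))*(5 + 2) - (5/2 + 22²) = -1*0*7 - (5/2 + 484) = 0*7 - 1*973/2 = 0 - 973/2 = -973/2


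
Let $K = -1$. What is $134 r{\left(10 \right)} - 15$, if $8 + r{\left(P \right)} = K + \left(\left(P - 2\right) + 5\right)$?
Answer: $521$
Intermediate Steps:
$r{\left(P \right)} = -6 + P$ ($r{\left(P \right)} = -8 + \left(-1 + \left(\left(P - 2\right) + 5\right)\right) = -8 + \left(-1 + \left(\left(-2 + P\right) + 5\right)\right) = -8 + \left(-1 + \left(3 + P\right)\right) = -8 + \left(2 + P\right) = -6 + P$)
$134 r{\left(10 \right)} - 15 = 134 \left(-6 + 10\right) - 15 = 134 \cdot 4 - 15 = 536 - 15 = 521$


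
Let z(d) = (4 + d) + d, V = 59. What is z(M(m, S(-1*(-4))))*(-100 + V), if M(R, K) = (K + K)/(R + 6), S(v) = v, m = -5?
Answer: -820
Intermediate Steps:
M(R, K) = 2*K/(6 + R) (M(R, K) = (2*K)/(6 + R) = 2*K/(6 + R))
z(d) = 4 + 2*d
z(M(m, S(-1*(-4))))*(-100 + V) = (4 + 2*(2*(-1*(-4))/(6 - 5)))*(-100 + 59) = (4 + 2*(2*4/1))*(-41) = (4 + 2*(2*4*1))*(-41) = (4 + 2*8)*(-41) = (4 + 16)*(-41) = 20*(-41) = -820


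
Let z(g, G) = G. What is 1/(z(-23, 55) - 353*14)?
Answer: -1/4887 ≈ -0.00020462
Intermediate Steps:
1/(z(-23, 55) - 353*14) = 1/(55 - 353*14) = 1/(55 - 4942) = 1/(-4887) = -1/4887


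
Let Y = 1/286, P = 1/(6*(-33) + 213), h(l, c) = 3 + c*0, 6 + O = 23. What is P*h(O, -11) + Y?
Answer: 291/1430 ≈ 0.20350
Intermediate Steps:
O = 17 (O = -6 + 23 = 17)
h(l, c) = 3 (h(l, c) = 3 + 0 = 3)
P = 1/15 (P = 1/(-198 + 213) = 1/15 ≈ 0.066667)
Y = 1/286 ≈ 0.0034965
P*h(O, -11) + Y = (1/15)*3 + 1/286 = 1/5 + 1/286 = 291/1430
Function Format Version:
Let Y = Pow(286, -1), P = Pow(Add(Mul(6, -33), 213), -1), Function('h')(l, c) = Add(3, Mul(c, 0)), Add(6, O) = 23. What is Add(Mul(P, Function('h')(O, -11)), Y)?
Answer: Rational(291, 1430) ≈ 0.20350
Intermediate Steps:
O = 17 (O = Add(-6, 23) = 17)
Function('h')(l, c) = 3 (Function('h')(l, c) = Add(3, 0) = 3)
P = Rational(1, 15) (P = Pow(Add(-198, 213), -1) = Pow(15, -1) = Rational(1, 15) ≈ 0.066667)
Y = Rational(1, 286) ≈ 0.0034965
Add(Mul(P, Function('h')(O, -11)), Y) = Add(Mul(Rational(1, 15), 3), Rational(1, 286)) = Add(Rational(1, 5), Rational(1, 286)) = Rational(291, 1430)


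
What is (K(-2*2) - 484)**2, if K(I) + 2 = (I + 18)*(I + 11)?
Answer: 150544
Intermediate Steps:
K(I) = -2 + (11 + I)*(18 + I) (K(I) = -2 + (I + 18)*(I + 11) = -2 + (18 + I)*(11 + I) = -2 + (11 + I)*(18 + I))
(K(-2*2) - 484)**2 = ((196 + (-2*2)**2 + 29*(-2*2)) - 484)**2 = ((196 + (-4)**2 + 29*(-4)) - 484)**2 = ((196 + 16 - 116) - 484)**2 = (96 - 484)**2 = (-388)**2 = 150544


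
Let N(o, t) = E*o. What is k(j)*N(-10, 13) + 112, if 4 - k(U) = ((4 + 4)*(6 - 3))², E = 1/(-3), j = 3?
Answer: -5384/3 ≈ -1794.7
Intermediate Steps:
E = -⅓ ≈ -0.33333
N(o, t) = -o/3
k(U) = -572 (k(U) = 4 - ((4 + 4)*(6 - 3))² = 4 - (8*3)² = 4 - 1*24² = 4 - 1*576 = 4 - 576 = -572)
k(j)*N(-10, 13) + 112 = -(-572)*(-10)/3 + 112 = -572*10/3 + 112 = -5720/3 + 112 = -5384/3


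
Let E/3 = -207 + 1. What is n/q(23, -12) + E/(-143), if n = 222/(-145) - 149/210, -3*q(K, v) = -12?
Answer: 2620649/696696 ≈ 3.7615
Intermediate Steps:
q(K, v) = 4 (q(K, v) = -1/3*(-12) = 4)
E = -618 (E = 3*(-207 + 1) = 3*(-206) = -618)
n = -2729/1218 (n = 222*(-1/145) - 149*1/210 = -222/145 - 149/210 = -2729/1218 ≈ -2.2406)
n/q(23, -12) + E/(-143) = -2729/1218/4 - 618/(-143) = -2729/1218*1/4 - 618*(-1/143) = -2729/4872 + 618/143 = 2620649/696696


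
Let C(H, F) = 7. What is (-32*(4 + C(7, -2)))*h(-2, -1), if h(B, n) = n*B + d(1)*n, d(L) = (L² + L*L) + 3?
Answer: 1056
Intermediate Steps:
d(L) = 3 + 2*L² (d(L) = (L² + L²) + 3 = 2*L² + 3 = 3 + 2*L²)
h(B, n) = 5*n + B*n (h(B, n) = n*B + (3 + 2*1²)*n = B*n + (3 + 2*1)*n = B*n + (3 + 2)*n = B*n + 5*n = 5*n + B*n)
(-32*(4 + C(7, -2)))*h(-2, -1) = (-32*(4 + 7))*(-(5 - 2)) = (-32*11)*(-1*3) = -352*(-3) = 1056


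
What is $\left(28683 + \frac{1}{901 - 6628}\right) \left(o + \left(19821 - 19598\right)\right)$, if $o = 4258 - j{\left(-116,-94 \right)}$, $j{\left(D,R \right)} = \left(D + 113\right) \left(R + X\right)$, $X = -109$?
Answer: $\frac{636043914880}{5727} \approx 1.1106 \cdot 10^{8}$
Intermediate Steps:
$j{\left(D,R \right)} = \left(-109 + R\right) \left(113 + D\right)$ ($j{\left(D,R \right)} = \left(D + 113\right) \left(R - 109\right) = \left(113 + D\right) \left(-109 + R\right) = \left(-109 + R\right) \left(113 + D\right)$)
$o = 3649$ ($o = 4258 - \left(-12317 - -12644 + 113 \left(-94\right) - -10904\right) = 4258 - \left(-12317 + 12644 - 10622 + 10904\right) = 4258 - 609 = 3649$)
$\left(28683 + \frac{1}{901 - 6628}\right) \left(o + \left(19821 - 19598\right)\right) = \left(28683 + \frac{1}{901 - 6628}\right) \left(3649 + \left(19821 - 19598\right)\right) = \left(28683 + \frac{1}{-5727}\right) \left(3649 + 223\right) = \left(28683 - \frac{1}{5727}\right) 3872 = \frac{164267540}{5727} \cdot 3872 = \frac{636043914880}{5727}$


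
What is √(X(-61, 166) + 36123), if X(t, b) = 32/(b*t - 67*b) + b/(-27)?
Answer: √322456440714/2988 ≈ 190.04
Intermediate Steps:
X(t, b) = 32/(-67*b + b*t) - b/27 (X(t, b) = 32/(-67*b + b*t) + b*(-1/27) = 32/(-67*b + b*t) - b/27)
√(X(-61, 166) + 36123) = √((1/27)*(864 + 67*166² - 1*(-61)*166²)/(166*(-67 - 61)) + 36123) = √((1/27)*(1/166)*(864 + 67*27556 - 1*(-61)*27556)/(-128) + 36123) = √((1/27)*(1/166)*(-1/128)*(864 + 1846252 + 1680916) + 36123) = √((1/27)*(1/166)*(-1/128)*3528032 + 36123) = √(-110251/17928 + 36123) = √(647502893/17928) = √322456440714/2988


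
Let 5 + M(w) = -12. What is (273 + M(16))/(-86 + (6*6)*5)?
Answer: 128/47 ≈ 2.7234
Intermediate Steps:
M(w) = -17 (M(w) = -5 - 12 = -17)
(273 + M(16))/(-86 + (6*6)*5) = (273 - 17)/(-86 + (6*6)*5) = 256/(-86 + 36*5) = 256/(-86 + 180) = 256/94 = 256*(1/94) = 128/47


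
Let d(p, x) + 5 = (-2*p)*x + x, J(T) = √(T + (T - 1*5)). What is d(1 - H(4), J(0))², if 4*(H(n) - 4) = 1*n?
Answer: (5 - 9*I*√5)² ≈ -380.0 - 201.25*I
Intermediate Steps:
J(T) = √(-5 + 2*T) (J(T) = √(T + (T - 5)) = √(T + (-5 + T)) = √(-5 + 2*T))
H(n) = 4 + n/4 (H(n) = 4 + (1*n)/4 = 4 + n/4)
d(p, x) = -5 + x - 2*p*x (d(p, x) = -5 + ((-2*p)*x + x) = -5 + (-2*p*x + x) = -5 + (x - 2*p*x) = -5 + x - 2*p*x)
d(1 - H(4), J(0))² = (-5 + √(-5 + 2*0) - 2*(1 - (4 + (¼)*4))*√(-5 + 2*0))² = (-5 + √(-5 + 0) - 2*(1 - (4 + 1))*√(-5 + 0))² = (-5 + √(-5) - 2*(1 - 1*5)*√(-5))² = (-5 + I*√5 - 2*(1 - 5)*I*√5)² = (-5 + I*√5 - 2*(-4)*I*√5)² = (-5 + I*√5 + 8*I*√5)² = (-5 + 9*I*√5)²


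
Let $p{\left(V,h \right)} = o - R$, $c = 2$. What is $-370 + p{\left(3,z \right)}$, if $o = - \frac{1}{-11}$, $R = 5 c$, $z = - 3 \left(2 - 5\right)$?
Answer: $- \frac{4179}{11} \approx -379.91$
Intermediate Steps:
$z = 9$ ($z = \left(-3\right) \left(-3\right) = 9$)
$R = 10$ ($R = 5 \cdot 2 = 10$)
$o = \frac{1}{11}$ ($o = \left(-1\right) \left(- \frac{1}{11}\right) = \frac{1}{11} \approx 0.090909$)
$p{\left(V,h \right)} = - \frac{109}{11}$ ($p{\left(V,h \right)} = \frac{1}{11} - 10 = - \frac{109}{11}$)
$-370 + p{\left(3,z \right)} = -370 - \frac{109}{11} = - \frac{4179}{11}$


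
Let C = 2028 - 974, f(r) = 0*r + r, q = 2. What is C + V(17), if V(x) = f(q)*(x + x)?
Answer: 1122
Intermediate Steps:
f(r) = r (f(r) = 0 + r = r)
V(x) = 4*x (V(x) = 2*(x + x) = 2*(2*x) = 4*x)
C = 1054
C + V(17) = 1054 + 4*17 = 1054 + 68 = 1122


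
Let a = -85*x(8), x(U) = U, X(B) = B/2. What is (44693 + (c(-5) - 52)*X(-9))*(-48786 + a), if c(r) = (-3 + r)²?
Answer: -2208112774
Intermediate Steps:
X(B) = B/2 (X(B) = B*(½) = B/2)
a = -680 (a = -85*8 = -680)
(44693 + (c(-5) - 52)*X(-9))*(-48786 + a) = (44693 + ((-3 - 5)² - 52)*((½)*(-9)))*(-48786 - 680) = (44693 + ((-8)² - 52)*(-9/2))*(-49466) = (44693 + (64 - 52)*(-9/2))*(-49466) = (44693 + 12*(-9/2))*(-49466) = (44693 - 54)*(-49466) = 44639*(-49466) = -2208112774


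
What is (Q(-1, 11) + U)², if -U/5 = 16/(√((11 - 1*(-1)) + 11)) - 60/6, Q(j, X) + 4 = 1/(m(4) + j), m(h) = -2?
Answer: 489287/207 - 21920*√23/69 ≈ 840.16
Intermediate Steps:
Q(j, X) = -4 + 1/(-2 + j)
U = 50 - 80*√23/23 (U = -5*(16/(√((11 - 1*(-1)) + 11)) - 60/6) = -5*(16/(√((11 + 1) + 11)) - 60*⅙) = -5*(16/(√(12 + 11)) - 10) = -5*(16/(√23) - 10) = -5*(16*(√23/23) - 10) = -5*(16*√23/23 - 10) = -5*(-10 + 16*√23/23) = 50 - 80*√23/23 ≈ 33.319)
(Q(-1, 11) + U)² = ((9 - 4*(-1))/(-2 - 1) + (50 - 80*√23/23))² = ((9 + 4)/(-3) + (50 - 80*√23/23))² = (-⅓*13 + (50 - 80*√23/23))² = (-13/3 + (50 - 80*√23/23))² = (137/3 - 80*√23/23)²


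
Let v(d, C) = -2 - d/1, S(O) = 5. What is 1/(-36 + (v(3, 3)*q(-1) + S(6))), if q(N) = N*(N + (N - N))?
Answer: -1/36 ≈ -0.027778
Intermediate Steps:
q(N) = N² (q(N) = N*(N + 0) = N*N = N²)
v(d, C) = -2 - d
1/(-36 + (v(3, 3)*q(-1) + S(6))) = 1/(-36 + ((-2 - 1*3)*(-1)² + 5)) = 1/(-36 + ((-2 - 3)*1 + 5)) = 1/(-36 + (-5*1 + 5)) = 1/(-36 + (-5 + 5)) = 1/(-36 + 0) = 1/(-36) = -1/36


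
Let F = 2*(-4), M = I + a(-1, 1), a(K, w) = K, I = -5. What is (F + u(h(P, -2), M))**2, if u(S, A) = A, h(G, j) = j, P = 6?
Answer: 196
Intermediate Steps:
M = -6 (M = -5 - 1 = -6)
F = -8
(F + u(h(P, -2), M))**2 = (-8 - 6)**2 = (-14)**2 = 196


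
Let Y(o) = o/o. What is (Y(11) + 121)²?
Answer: 14884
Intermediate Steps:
Y(o) = 1
(Y(11) + 121)² = (1 + 121)² = 122² = 14884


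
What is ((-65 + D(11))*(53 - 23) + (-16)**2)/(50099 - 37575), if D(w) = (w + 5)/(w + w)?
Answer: -9197/68882 ≈ -0.13352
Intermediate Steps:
D(w) = (5 + w)/(2*w) (D(w) = (5 + w)/((2*w)) = (5 + w)*(1/(2*w)) = (5 + w)/(2*w))
((-65 + D(11))*(53 - 23) + (-16)**2)/(50099 - 37575) = ((-65 + (1/2)*(5 + 11)/11)*(53 - 23) + (-16)**2)/(50099 - 37575) = ((-65 + (1/2)*(1/11)*16)*30 + 256)/12524 = ((-65 + 8/11)*30 + 256)*(1/12524) = (-707/11*30 + 256)*(1/12524) = (-21210/11 + 256)*(1/12524) = -18394/11*1/12524 = -9197/68882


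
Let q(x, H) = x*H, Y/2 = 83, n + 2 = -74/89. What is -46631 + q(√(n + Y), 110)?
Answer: -46631 + 110*√1292458/89 ≈ -45226.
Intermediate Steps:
n = -252/89 (n = -2 - 74/89 = -252/89 ≈ -2.8315)
Y = 166 (Y = 2*83 = 166)
q(x, H) = H*x
-46631 + q(√(n + Y), 110) = -46631 + 110*√(-252/89 + 166) = -46631 + 110*√(14522/89) = -46631 + 110*(√1292458/89) = -46631 + 110*√1292458/89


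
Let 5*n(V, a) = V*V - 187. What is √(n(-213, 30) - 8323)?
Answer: √17835/5 ≈ 26.710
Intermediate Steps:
n(V, a) = -187/5 + V²/5 (n(V, a) = (V*V - 187)/5 = (V² - 187)/5 = (-187 + V²)/5 = -187/5 + V²/5)
√(n(-213, 30) - 8323) = √((-187/5 + (⅕)*(-213)²) - 8323) = √((-187/5 + (⅕)*45369) - 8323) = √((-187/5 + 45369/5) - 8323) = √(45182/5 - 8323) = √(3567/5) = √17835/5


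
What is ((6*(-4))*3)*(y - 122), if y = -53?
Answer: 12600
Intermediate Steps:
((6*(-4))*3)*(y - 122) = ((6*(-4))*3)*(-53 - 122) = -24*3*(-175) = -72*(-175) = 12600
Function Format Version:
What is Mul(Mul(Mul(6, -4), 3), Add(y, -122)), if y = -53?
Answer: 12600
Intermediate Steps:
Mul(Mul(Mul(6, -4), 3), Add(y, -122)) = Mul(Mul(Mul(6, -4), 3), Add(-53, -122)) = Mul(Mul(-24, 3), -175) = Mul(-72, -175) = 12600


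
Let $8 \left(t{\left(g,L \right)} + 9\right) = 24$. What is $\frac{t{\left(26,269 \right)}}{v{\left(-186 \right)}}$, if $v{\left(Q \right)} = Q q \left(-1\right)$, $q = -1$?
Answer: $\frac{1}{31} \approx 0.032258$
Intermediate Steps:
$t{\left(g,L \right)} = -6$ ($t{\left(g,L \right)} = -9 + \frac{1}{8} \cdot 24 = -9 + 3 = -6$)
$v{\left(Q \right)} = Q$ ($v{\left(Q \right)} = Q \left(-1\right) \left(-1\right) = - Q \left(-1\right) = Q$)
$\frac{t{\left(26,269 \right)}}{v{\left(-186 \right)}} = - \frac{6}{-186} = \left(-6\right) \left(- \frac{1}{186}\right) = \frac{1}{31}$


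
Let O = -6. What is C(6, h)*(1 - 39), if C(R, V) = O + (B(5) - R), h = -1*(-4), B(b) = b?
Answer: 266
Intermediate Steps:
h = 4
C(R, V) = -1 - R (C(R, V) = -6 + (5 - R) = -1 - R)
C(6, h)*(1 - 39) = (-1 - 1*6)*(1 - 39) = (-1 - 6)*(-38) = -7*(-38) = 266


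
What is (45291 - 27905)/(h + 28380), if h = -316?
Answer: 8693/14032 ≈ 0.61951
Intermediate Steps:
(45291 - 27905)/(h + 28380) = (45291 - 27905)/(-316 + 28380) = 17386/28064 = 17386*(1/28064) = 8693/14032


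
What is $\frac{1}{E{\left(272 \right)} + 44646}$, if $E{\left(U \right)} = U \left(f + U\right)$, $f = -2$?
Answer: $\frac{1}{118086} \approx 8.4684 \cdot 10^{-6}$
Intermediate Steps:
$E{\left(U \right)} = U \left(-2 + U\right)$
$\frac{1}{E{\left(272 \right)} + 44646} = \frac{1}{272 \left(-2 + 272\right) + 44646} = \frac{1}{272 \cdot 270 + 44646} = \frac{1}{73440 + 44646} = \frac{1}{118086}$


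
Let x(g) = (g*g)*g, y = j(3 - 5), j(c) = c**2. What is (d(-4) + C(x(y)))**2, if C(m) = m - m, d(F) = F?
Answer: 16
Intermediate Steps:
y = 4 (y = (3 - 5)**2 = (-2)**2 = 4)
x(g) = g**3 (x(g) = g**2*g = g**3)
C(m) = 0
(d(-4) + C(x(y)))**2 = (-4 + 0)**2 = (-4)**2 = 16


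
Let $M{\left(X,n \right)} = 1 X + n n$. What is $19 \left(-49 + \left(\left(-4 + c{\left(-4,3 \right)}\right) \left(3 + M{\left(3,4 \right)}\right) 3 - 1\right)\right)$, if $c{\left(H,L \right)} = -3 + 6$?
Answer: $-2204$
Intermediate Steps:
$c{\left(H,L \right)} = 3$
$M{\left(X,n \right)} = X + n^{2}$
$19 \left(-49 + \left(\left(-4 + c{\left(-4,3 \right)}\right) \left(3 + M{\left(3,4 \right)}\right) 3 - 1\right)\right) = 19 \left(-49 + \left(\left(-4 + 3\right) \left(3 + \left(3 + 4^{2}\right)\right) 3 - 1\right)\right) = 19 \left(-49 + \left(- (3 + \left(3 + 16\right)) 3 - 1\right)\right) = 19 \left(-49 + \left(- (3 + 19) 3 - 1\right)\right) = 19 \left(-49 + \left(\left(-1\right) 22 \cdot 3 - 1\right)\right) = 19 \left(-49 - 67\right) = 19 \left(-116\right) = -2204$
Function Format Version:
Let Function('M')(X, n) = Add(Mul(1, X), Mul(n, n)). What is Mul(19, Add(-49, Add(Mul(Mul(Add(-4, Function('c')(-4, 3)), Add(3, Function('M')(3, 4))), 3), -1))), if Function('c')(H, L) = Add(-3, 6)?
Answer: -2204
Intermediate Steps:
Function('c')(H, L) = 3
Function('M')(X, n) = Add(X, Pow(n, 2))
Mul(19, Add(-49, Add(Mul(Mul(Add(-4, Function('c')(-4, 3)), Add(3, Function('M')(3, 4))), 3), -1))) = Mul(19, Add(-49, Add(Mul(Mul(Add(-4, 3), Add(3, Add(3, Pow(4, 2)))), 3), -1))) = Mul(19, Add(-49, Add(Mul(Mul(-1, Add(3, Add(3, 16))), 3), -1))) = Mul(19, Add(-49, Add(Mul(Mul(-1, Add(3, 19)), 3), -1))) = Mul(19, Add(-49, Add(Mul(Mul(-1, 22), 3), -1))) = Mul(19, Add(-49, Add(Mul(-22, 3), -1))) = Mul(19, Add(-49, Add(-66, -1))) = Mul(19, Add(-49, -67)) = Mul(19, -116) = -2204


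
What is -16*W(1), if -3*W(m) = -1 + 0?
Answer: -16/3 ≈ -5.3333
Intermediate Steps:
W(m) = ⅓ (W(m) = -(-1 + 0)/3 = -⅓*(-1) = ⅓)
-16*W(1) = -16/3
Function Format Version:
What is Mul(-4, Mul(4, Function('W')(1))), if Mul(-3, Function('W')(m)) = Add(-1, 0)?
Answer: Rational(-16, 3) ≈ -5.3333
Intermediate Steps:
Function('W')(m) = Rational(1, 3) (Function('W')(m) = Mul(Rational(-1, 3), Add(-1, 0)) = Mul(Rational(-1, 3), -1) = Rational(1, 3))
Mul(-4, Mul(4, Function('W')(1))) = Mul(-4, Mul(4, Rational(1, 3))) = Mul(-4, Rational(4, 3)) = Rational(-16, 3)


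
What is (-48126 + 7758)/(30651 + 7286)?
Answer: -40368/37937 ≈ -1.0641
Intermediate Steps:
(-48126 + 7758)/(30651 + 7286) = -40368/37937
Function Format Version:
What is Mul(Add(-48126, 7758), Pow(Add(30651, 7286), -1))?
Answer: Rational(-40368, 37937) ≈ -1.0641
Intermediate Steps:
Mul(Add(-48126, 7758), Pow(Add(30651, 7286), -1)) = Mul(-40368, Pow(37937, -1)) = Mul(-40368, Rational(1, 37937)) = Rational(-40368, 37937)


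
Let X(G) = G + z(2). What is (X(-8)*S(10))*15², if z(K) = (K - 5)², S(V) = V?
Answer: 2250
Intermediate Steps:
z(K) = (-5 + K)²
X(G) = 9 + G (X(G) = G + (-5 + 2)² = G + (-3)² = G + 9 = 9 + G)
(X(-8)*S(10))*15² = ((9 - 8)*10)*15² = (1*10)*225 = 10*225 = 2250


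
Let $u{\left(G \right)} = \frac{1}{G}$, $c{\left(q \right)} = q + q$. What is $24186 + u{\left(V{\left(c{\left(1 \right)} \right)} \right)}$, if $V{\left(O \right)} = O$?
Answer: $\frac{48373}{2} \approx 24187.0$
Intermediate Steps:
$c{\left(q \right)} = 2 q$
$24186 + u{\left(V{\left(c{\left(1 \right)} \right)} \right)} = 24186 + \frac{1}{2 \cdot 1} = 24186 + \frac{1}{2} = \frac{48373}{2}$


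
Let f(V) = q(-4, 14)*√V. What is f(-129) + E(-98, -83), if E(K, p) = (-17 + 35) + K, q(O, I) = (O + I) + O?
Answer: -80 + 6*I*√129 ≈ -80.0 + 68.147*I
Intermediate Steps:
q(O, I) = I + 2*O (q(O, I) = (I + O) + O = I + 2*O)
E(K, p) = 18 + K
f(V) = 6*√V (f(V) = (14 + 2*(-4))*√V = (14 - 8)*√V = 6*√V)
f(-129) + E(-98, -83) = 6*√(-129) + (18 - 98) = 6*(I*√129) - 80 = 6*I*√129 - 80 = -80 + 6*I*√129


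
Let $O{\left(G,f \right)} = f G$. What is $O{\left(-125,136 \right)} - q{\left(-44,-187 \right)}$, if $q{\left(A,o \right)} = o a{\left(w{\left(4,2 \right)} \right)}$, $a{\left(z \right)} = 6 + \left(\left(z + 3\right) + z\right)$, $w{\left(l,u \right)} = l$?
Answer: $-13821$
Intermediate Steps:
$a{\left(z \right)} = 9 + 2 z$ ($a{\left(z \right)} = 6 + \left(\left(3 + z\right) + z\right) = 6 + \left(3 + 2 z\right) = 9 + 2 z$)
$q{\left(A,o \right)} = 17 o$ ($q{\left(A,o \right)} = o \left(9 + 2 \cdot 4\right) = o \left(9 + 8\right) = o 17 = 17 o$)
$O{\left(G,f \right)} = G f$
$O{\left(-125,136 \right)} - q{\left(-44,-187 \right)} = \left(-125\right) 136 - 17 \left(-187\right) = -17000 - -3179 = -17000 + 3179 = -13821$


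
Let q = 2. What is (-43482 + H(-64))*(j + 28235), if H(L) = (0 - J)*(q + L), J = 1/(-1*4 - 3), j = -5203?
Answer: -7011769952/7 ≈ -1.0017e+9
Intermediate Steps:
J = -1/7 (J = 1/(-4 - 3) = 1/(-7) = -1/7 ≈ -0.14286)
H(L) = 2/7 + L/7 (H(L) = (0 - 1*(-1/7))*(2 + L) = (0 + 1/7)*(2 + L) = (2 + L)/7 = 2/7 + L/7)
(-43482 + H(-64))*(j + 28235) = (-43482 + (2/7 + (1/7)*(-64)))*(-5203 + 28235) = (-43482 + (2/7 - 64/7))*23032 = (-43482 - 62/7)*23032 = -304436/7*23032 = -7011769952/7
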